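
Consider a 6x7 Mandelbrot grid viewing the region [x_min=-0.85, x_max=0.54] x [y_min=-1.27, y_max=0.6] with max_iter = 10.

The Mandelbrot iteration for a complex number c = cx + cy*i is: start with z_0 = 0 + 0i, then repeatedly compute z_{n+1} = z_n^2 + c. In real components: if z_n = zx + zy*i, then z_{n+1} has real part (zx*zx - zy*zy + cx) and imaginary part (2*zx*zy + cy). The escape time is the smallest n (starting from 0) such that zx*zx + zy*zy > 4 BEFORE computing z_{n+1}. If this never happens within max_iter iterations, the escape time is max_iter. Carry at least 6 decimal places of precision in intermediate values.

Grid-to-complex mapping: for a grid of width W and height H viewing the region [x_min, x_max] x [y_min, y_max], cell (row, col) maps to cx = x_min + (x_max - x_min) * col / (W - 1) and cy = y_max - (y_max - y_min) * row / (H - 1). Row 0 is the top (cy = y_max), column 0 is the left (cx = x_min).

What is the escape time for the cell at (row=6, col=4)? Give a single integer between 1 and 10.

z_0 = 0 + 0i, c = 0.2620 + -1.2700i
Iter 1: z = 0.2620 + -1.2700i, |z|^2 = 1.6815
Iter 2: z = -1.2823 + -1.9355i, |z|^2 = 5.3903
Escaped at iteration 2

Answer: 2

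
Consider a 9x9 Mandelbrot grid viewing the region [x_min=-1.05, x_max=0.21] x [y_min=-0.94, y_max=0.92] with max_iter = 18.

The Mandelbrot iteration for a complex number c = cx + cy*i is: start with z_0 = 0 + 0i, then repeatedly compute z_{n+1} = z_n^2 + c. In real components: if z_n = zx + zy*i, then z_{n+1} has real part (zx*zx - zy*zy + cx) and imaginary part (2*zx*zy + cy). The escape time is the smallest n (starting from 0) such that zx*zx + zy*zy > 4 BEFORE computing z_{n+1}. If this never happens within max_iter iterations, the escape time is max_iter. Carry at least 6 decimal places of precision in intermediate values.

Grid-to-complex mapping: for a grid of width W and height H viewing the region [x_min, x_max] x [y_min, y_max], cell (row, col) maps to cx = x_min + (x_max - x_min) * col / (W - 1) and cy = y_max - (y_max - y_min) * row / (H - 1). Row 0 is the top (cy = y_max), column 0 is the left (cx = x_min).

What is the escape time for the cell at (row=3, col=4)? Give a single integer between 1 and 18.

z_0 = 0 + 0i, c = -0.4200 + 0.2225i
Iter 1: z = -0.4200 + 0.2225i, |z|^2 = 0.2259
Iter 2: z = -0.2931 + 0.0356i, |z|^2 = 0.0872
Iter 3: z = -0.3354 + 0.2016i, |z|^2 = 0.1531
Iter 4: z = -0.3482 + 0.0873i, |z|^2 = 0.1289
Iter 5: z = -0.3064 + 0.1617i, |z|^2 = 0.1200
Iter 6: z = -0.3523 + 0.1234i, |z|^2 = 0.1393
Iter 7: z = -0.3111 + 0.1356i, |z|^2 = 0.1152
Iter 8: z = -0.3416 + 0.1382i, |z|^2 = 0.1358
Iter 9: z = -0.3224 + 0.1281i, |z|^2 = 0.1204
Iter 10: z = -0.3325 + 0.1399i, |z|^2 = 0.1301
Iter 11: z = -0.3290 + 0.1295i, |z|^2 = 0.1250
Iter 12: z = -0.3285 + 0.1373i, |z|^2 = 0.1268
Iter 13: z = -0.3309 + 0.1323i, |z|^2 = 0.1270
Iter 14: z = -0.3280 + 0.1349i, |z|^2 = 0.1258
Iter 15: z = -0.3306 + 0.1340i, |z|^2 = 0.1273
Iter 16: z = -0.3286 + 0.1339i, |z|^2 = 0.1259
Iter 17: z = -0.3299 + 0.1345i, |z|^2 = 0.1269

Answer: 18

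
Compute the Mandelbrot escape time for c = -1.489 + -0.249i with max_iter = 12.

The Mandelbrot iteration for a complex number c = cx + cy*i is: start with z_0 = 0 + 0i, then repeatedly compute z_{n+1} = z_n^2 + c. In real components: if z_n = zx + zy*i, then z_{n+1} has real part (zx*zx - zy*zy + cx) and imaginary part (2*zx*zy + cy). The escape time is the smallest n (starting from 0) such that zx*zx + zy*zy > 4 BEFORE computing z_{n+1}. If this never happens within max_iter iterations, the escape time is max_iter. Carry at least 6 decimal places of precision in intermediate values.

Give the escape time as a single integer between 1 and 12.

z_0 = 0 + 0i, c = -1.4890 + -0.2490i
Iter 1: z = -1.4890 + -0.2490i, |z|^2 = 2.2791
Iter 2: z = 0.6661 + 0.4925i, |z|^2 = 0.6863
Iter 3: z = -1.2879 + 0.4072i, |z|^2 = 1.8244
Iter 4: z = 0.0038 + -1.2977i, |z|^2 = 1.6841
Iter 5: z = -3.1731 + -0.2589i, |z|^2 = 10.1354
Escaped at iteration 5

Answer: 5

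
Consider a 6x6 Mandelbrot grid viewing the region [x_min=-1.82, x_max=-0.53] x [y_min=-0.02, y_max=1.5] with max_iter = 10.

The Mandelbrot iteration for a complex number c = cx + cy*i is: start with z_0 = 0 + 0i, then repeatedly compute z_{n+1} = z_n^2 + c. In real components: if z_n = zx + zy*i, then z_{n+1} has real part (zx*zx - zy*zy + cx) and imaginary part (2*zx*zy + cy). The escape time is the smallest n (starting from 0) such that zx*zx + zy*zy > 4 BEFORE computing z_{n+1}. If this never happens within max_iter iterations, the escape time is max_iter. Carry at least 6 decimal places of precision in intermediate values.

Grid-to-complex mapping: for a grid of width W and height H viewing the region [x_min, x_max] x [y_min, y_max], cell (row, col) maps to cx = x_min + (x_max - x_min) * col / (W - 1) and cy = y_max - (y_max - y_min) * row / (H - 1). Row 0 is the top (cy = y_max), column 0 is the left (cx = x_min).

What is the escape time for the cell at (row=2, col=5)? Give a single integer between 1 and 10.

Answer: 4

Derivation:
z_0 = 0 + 0i, c = -0.5300 + 0.8920i
Iter 1: z = -0.5300 + 0.8920i, |z|^2 = 1.0766
Iter 2: z = -1.0448 + -0.0535i, |z|^2 = 1.0944
Iter 3: z = 0.5587 + 1.0038i, |z|^2 = 1.3198
Iter 4: z = -1.2256 + 2.0136i, |z|^2 = 5.5567
Escaped at iteration 4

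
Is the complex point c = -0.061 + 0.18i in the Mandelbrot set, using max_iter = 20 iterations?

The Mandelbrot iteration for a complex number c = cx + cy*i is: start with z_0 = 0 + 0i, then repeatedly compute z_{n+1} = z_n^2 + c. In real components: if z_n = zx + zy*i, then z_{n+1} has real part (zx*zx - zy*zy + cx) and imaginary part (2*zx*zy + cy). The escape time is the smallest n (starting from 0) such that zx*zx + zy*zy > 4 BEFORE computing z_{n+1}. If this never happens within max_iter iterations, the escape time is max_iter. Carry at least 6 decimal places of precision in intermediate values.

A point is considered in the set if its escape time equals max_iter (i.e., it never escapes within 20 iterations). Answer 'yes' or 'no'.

Answer: yes

Derivation:
z_0 = 0 + 0i, c = -0.0610 + 0.1800i
Iter 1: z = -0.0610 + 0.1800i, |z|^2 = 0.0361
Iter 2: z = -0.0897 + 0.1580i, |z|^2 = 0.0330
Iter 3: z = -0.0779 + 0.1517i, |z|^2 = 0.0291
Iter 4: z = -0.0779 + 0.1564i, |z|^2 = 0.0305
Iter 5: z = -0.0794 + 0.1556i, |z|^2 = 0.0305
Iter 6: z = -0.0789 + 0.1553i, |z|^2 = 0.0303
Iter 7: z = -0.0789 + 0.1555i, |z|^2 = 0.0304
Iter 8: z = -0.0790 + 0.1555i, |z|^2 = 0.0304
Iter 9: z = -0.0789 + 0.1555i, |z|^2 = 0.0304
Iter 10: z = -0.0789 + 0.1555i, |z|^2 = 0.0304
Iter 11: z = -0.0789 + 0.1555i, |z|^2 = 0.0304
Iter 12: z = -0.0789 + 0.1555i, |z|^2 = 0.0304
Iter 13: z = -0.0789 + 0.1555i, |z|^2 = 0.0304
Iter 14: z = -0.0789 + 0.1555i, |z|^2 = 0.0304
Iter 15: z = -0.0789 + 0.1555i, |z|^2 = 0.0304
Iter 16: z = -0.0789 + 0.1555i, |z|^2 = 0.0304
Iter 17: z = -0.0789 + 0.1555i, |z|^2 = 0.0304
Iter 18: z = -0.0789 + 0.1555i, |z|^2 = 0.0304
Iter 19: z = -0.0789 + 0.1555i, |z|^2 = 0.0304
Did not escape in 20 iterations → in set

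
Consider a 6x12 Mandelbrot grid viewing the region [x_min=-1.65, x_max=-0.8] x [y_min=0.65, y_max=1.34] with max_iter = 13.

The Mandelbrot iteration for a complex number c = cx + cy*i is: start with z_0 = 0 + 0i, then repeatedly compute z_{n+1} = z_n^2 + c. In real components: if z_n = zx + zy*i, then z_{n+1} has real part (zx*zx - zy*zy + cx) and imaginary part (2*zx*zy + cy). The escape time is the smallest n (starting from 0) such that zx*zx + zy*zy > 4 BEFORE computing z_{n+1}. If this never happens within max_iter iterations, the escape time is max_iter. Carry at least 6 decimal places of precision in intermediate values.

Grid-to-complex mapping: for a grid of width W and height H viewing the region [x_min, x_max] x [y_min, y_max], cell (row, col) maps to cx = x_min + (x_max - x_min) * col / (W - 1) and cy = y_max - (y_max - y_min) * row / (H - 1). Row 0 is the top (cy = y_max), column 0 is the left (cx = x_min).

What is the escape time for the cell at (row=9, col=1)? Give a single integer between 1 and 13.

Answer: 3

Derivation:
z_0 = 0 + 0i, c = -1.4800 + 0.7755i
Iter 1: z = -1.4800 + 0.7755i, |z|^2 = 2.7917
Iter 2: z = 0.1091 + -1.5199i, |z|^2 = 2.3220
Iter 3: z = -3.7782 + 0.4439i, |z|^2 = 14.4716
Escaped at iteration 3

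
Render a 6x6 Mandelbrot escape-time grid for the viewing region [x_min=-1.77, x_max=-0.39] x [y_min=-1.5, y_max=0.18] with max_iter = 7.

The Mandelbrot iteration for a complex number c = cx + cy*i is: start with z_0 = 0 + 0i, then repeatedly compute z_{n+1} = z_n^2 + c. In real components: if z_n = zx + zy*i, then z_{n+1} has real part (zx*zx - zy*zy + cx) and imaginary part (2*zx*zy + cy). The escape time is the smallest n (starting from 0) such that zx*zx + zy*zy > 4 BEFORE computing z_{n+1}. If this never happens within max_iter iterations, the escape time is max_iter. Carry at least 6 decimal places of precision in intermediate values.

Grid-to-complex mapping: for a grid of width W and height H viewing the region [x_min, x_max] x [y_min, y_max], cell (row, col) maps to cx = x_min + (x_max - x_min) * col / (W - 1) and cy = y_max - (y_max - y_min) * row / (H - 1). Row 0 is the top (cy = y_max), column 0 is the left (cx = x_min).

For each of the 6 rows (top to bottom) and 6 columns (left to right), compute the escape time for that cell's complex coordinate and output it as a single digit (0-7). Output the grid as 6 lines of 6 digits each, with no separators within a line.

Answer: 457777
467777
335577
233346
123333
112222

Derivation:
(row=0, col=0): c = -1.7700 + 0.1800i → escape time 4
(row=0, col=1): c = -1.4940 + 0.1800i → escape time 5
(row=0, col=2): c = -1.2180 + 0.1800i → escape time 7
(row=0, col=3): c = -0.9420 + 0.1800i → escape time 7
(row=0, col=4): c = -0.6660 + 0.1800i → escape time 7
(row=0, col=5): c = -0.3900 + 0.1800i → escape time 7
(row=1, col=0): c = -1.7700 + -0.1560i → escape time 4
(row=1, col=1): c = -1.4940 + -0.1560i → escape time 6
(row=1, col=2): c = -1.2180 + -0.1560i → escape time 7
(row=1, col=3): c = -0.9420 + -0.1560i → escape time 7
(row=1, col=4): c = -0.6660 + -0.1560i → escape time 7
(row=1, col=5): c = -0.3900 + -0.1560i → escape time 7
(row=2, col=0): c = -1.7700 + -0.4920i → escape time 3
(row=2, col=1): c = -1.4940 + -0.4920i → escape time 3
(row=2, col=2): c = -1.2180 + -0.4920i → escape time 5
(row=2, col=3): c = -0.9420 + -0.4920i → escape time 5
(row=2, col=4): c = -0.6660 + -0.4920i → escape time 7
(row=2, col=5): c = -0.3900 + -0.4920i → escape time 7
(row=3, col=0): c = -1.7700 + -0.8280i → escape time 2
(row=3, col=1): c = -1.4940 + -0.8280i → escape time 3
(row=3, col=2): c = -1.2180 + -0.8280i → escape time 3
(row=3, col=3): c = -0.9420 + -0.8280i → escape time 3
(row=3, col=4): c = -0.6660 + -0.8280i → escape time 4
(row=3, col=5): c = -0.3900 + -0.8280i → escape time 6
(row=4, col=0): c = -1.7700 + -1.1640i → escape time 1
(row=4, col=1): c = -1.4940 + -1.1640i → escape time 2
(row=4, col=2): c = -1.2180 + -1.1640i → escape time 3
(row=4, col=3): c = -0.9420 + -1.1640i → escape time 3
(row=4, col=4): c = -0.6660 + -1.1640i → escape time 3
(row=4, col=5): c = -0.3900 + -1.1640i → escape time 3
(row=5, col=0): c = -1.7700 + -1.5000i → escape time 1
(row=5, col=1): c = -1.4940 + -1.5000i → escape time 1
(row=5, col=2): c = -1.2180 + -1.5000i → escape time 2
(row=5, col=3): c = -0.9420 + -1.5000i → escape time 2
(row=5, col=4): c = -0.6660 + -1.5000i → escape time 2
(row=5, col=5): c = -0.3900 + -1.5000i → escape time 2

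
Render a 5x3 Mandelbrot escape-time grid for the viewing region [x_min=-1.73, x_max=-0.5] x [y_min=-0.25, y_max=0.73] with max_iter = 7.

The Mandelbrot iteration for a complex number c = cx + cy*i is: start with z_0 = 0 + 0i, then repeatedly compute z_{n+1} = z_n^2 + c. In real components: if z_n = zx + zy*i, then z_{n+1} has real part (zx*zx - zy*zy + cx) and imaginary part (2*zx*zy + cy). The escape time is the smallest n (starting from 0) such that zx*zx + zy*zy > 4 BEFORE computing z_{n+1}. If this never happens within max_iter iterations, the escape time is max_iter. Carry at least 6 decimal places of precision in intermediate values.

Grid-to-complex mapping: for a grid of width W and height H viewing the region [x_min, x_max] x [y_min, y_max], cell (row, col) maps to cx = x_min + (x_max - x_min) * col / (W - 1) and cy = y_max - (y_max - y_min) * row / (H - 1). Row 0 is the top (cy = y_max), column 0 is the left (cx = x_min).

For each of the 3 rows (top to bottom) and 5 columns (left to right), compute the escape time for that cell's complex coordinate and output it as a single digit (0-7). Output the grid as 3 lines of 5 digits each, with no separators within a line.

(row=0, col=0): c = -1.7300 + 0.7300i → escape time 3
(row=0, col=1): c = -1.4225 + 0.7300i → escape time 3
(row=0, col=2): c = -1.1150 + 0.7300i → escape time 3
(row=0, col=3): c = -0.8075 + 0.7300i → escape time 4
(row=0, col=4): c = -0.5000 + 0.7300i → escape time 6
(row=1, col=0): c = -1.7300 + 0.2400i → escape time 4
(row=1, col=1): c = -1.4225 + 0.2400i → escape time 5
(row=1, col=2): c = -1.1150 + 0.2400i → escape time 7
(row=1, col=3): c = -0.8075 + 0.2400i → escape time 7
(row=1, col=4): c = -0.5000 + 0.2400i → escape time 7
(row=2, col=0): c = -1.7300 + -0.2500i → escape time 4
(row=2, col=1): c = -1.4225 + -0.2500i → escape time 5
(row=2, col=2): c = -1.1150 + -0.2500i → escape time 7
(row=2, col=3): c = -0.8075 + -0.2500i → escape time 7
(row=2, col=4): c = -0.5000 + -0.2500i → escape time 7

Answer: 33346
45777
45777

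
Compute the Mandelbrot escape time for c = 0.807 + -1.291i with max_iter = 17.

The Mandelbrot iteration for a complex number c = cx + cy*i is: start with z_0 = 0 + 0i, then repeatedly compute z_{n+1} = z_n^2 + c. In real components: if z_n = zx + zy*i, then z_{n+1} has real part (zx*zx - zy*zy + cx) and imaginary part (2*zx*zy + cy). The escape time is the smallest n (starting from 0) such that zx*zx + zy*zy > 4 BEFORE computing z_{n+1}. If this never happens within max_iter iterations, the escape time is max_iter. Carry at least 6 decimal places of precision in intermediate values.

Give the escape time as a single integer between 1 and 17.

z_0 = 0 + 0i, c = 0.8070 + -1.2910i
Iter 1: z = 0.8070 + -1.2910i, |z|^2 = 2.3179
Iter 2: z = -0.2084 + -3.3747i, |z|^2 = 11.4319
Escaped at iteration 2

Answer: 2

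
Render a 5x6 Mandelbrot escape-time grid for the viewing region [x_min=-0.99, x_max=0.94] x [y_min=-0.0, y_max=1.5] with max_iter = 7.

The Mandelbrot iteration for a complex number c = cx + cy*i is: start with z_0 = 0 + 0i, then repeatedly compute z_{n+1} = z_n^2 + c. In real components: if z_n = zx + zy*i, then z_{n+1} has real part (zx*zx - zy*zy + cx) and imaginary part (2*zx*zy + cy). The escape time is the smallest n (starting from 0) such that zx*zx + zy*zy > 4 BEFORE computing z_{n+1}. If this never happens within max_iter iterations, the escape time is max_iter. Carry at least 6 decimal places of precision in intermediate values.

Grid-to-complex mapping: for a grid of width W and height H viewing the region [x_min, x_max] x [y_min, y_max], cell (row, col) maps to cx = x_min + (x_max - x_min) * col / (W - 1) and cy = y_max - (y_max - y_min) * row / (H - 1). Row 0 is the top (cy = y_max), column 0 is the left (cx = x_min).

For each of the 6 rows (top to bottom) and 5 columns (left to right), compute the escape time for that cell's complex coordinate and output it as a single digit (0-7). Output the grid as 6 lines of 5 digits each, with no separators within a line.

(row=0, col=0): c = -0.9900 + 1.5000i → escape time 2
(row=0, col=1): c = -0.5075 + 1.5000i → escape time 2
(row=0, col=2): c = -0.0250 + 1.5000i → escape time 2
(row=0, col=3): c = 0.4575 + 1.5000i → escape time 2
(row=0, col=4): c = 0.9400 + 1.5000i → escape time 2
(row=1, col=0): c = -0.9900 + 1.2000i → escape time 3
(row=1, col=1): c = -0.5075 + 1.2000i → escape time 3
(row=1, col=2): c = -0.0250 + 1.2000i → escape time 3
(row=1, col=3): c = 0.4575 + 1.2000i → escape time 2
(row=1, col=4): c = 0.9400 + 1.2000i → escape time 2
(row=2, col=0): c = -0.9900 + 0.9000i → escape time 3
(row=2, col=1): c = -0.5075 + 0.9000i → escape time 4
(row=2, col=2): c = -0.0250 + 0.9000i → escape time 7
(row=2, col=3): c = 0.4575 + 0.9000i → escape time 3
(row=2, col=4): c = 0.9400 + 0.9000i → escape time 2
(row=3, col=0): c = -0.9900 + 0.6000i → escape time 5
(row=3, col=1): c = -0.5075 + 0.6000i → escape time 7
(row=3, col=2): c = -0.0250 + 0.6000i → escape time 7
(row=3, col=3): c = 0.4575 + 0.6000i → escape time 5
(row=3, col=4): c = 0.9400 + 0.6000i → escape time 2
(row=4, col=0): c = -0.9900 + 0.3000i → escape time 7
(row=4, col=1): c = -0.5075 + 0.3000i → escape time 7
(row=4, col=2): c = -0.0250 + 0.3000i → escape time 7
(row=4, col=3): c = 0.4575 + 0.3000i → escape time 7
(row=4, col=4): c = 0.9400 + 0.3000i → escape time 3
(row=5, col=0): c = -0.9900 + 0.0000i → escape time 7
(row=5, col=1): c = -0.5075 + 0.0000i → escape time 7
(row=5, col=2): c = -0.0250 + 0.0000i → escape time 7
(row=5, col=3): c = 0.4575 + 0.0000i → escape time 5
(row=5, col=4): c = 0.9400 + 0.0000i → escape time 3

Answer: 22222
33322
34732
57752
77773
77753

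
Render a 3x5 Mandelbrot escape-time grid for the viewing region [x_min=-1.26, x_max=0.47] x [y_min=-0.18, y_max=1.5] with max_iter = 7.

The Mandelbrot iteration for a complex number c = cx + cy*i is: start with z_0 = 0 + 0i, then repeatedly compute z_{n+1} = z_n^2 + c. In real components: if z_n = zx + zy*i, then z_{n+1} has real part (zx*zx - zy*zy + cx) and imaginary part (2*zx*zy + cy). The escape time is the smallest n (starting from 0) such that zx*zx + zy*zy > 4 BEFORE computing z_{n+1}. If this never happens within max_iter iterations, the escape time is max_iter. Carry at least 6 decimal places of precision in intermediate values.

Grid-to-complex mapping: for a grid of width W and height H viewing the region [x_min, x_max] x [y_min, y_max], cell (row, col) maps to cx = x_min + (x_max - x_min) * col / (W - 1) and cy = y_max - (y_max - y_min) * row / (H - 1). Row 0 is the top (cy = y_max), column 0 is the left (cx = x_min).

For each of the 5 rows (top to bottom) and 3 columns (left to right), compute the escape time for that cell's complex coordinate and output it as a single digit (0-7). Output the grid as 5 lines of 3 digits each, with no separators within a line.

(row=0, col=0): c = -1.2600 + 1.5000i → escape time 2
(row=0, col=1): c = -0.3950 + 1.5000i → escape time 2
(row=0, col=2): c = 0.4700 + 1.5000i → escape time 2
(row=1, col=0): c = -1.2600 + 1.0800i → escape time 3
(row=1, col=1): c = -0.3950 + 1.0800i → escape time 4
(row=1, col=2): c = 0.4700 + 1.0800i → escape time 2
(row=2, col=0): c = -1.2600 + 0.6600i → escape time 3
(row=2, col=1): c = -0.3950 + 0.6600i → escape time 7
(row=2, col=2): c = 0.4700 + 0.6600i → escape time 4
(row=3, col=0): c = -1.2600 + 0.2400i → escape time 7
(row=3, col=1): c = -0.3950 + 0.2400i → escape time 7
(row=3, col=2): c = 0.4700 + 0.2400i → escape time 6
(row=4, col=0): c = -1.2600 + -0.1800i → escape time 7
(row=4, col=1): c = -0.3950 + -0.1800i → escape time 7
(row=4, col=2): c = 0.4700 + -0.1800i → escape time 6

Answer: 222
342
374
776
776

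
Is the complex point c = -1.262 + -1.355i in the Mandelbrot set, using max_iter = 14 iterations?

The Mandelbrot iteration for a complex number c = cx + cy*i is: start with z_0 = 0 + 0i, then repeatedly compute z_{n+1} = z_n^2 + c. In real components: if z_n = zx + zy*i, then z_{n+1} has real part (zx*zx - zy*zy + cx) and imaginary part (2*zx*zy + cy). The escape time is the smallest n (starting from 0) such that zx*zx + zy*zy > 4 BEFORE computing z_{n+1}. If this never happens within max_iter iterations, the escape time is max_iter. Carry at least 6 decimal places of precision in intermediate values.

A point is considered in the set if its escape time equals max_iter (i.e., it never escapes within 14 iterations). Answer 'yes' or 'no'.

z_0 = 0 + 0i, c = -1.2620 + -1.3550i
Iter 1: z = -1.2620 + -1.3550i, |z|^2 = 3.4287
Iter 2: z = -1.5054 + 2.0650i, |z|^2 = 6.5305
Escaped at iteration 2

Answer: no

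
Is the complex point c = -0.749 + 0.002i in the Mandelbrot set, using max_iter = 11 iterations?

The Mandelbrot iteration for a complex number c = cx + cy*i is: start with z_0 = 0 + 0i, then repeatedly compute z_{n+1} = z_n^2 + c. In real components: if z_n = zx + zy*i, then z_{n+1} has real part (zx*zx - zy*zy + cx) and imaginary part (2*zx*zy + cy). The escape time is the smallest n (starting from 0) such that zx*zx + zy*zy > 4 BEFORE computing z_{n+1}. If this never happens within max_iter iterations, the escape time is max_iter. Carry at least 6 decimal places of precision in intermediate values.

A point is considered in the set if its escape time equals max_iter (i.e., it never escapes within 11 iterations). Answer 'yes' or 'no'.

z_0 = 0 + 0i, c = -0.7490 + 0.0020i
Iter 1: z = -0.7490 + 0.0020i, |z|^2 = 0.5610
Iter 2: z = -0.1880 + -0.0010i, |z|^2 = 0.0353
Iter 3: z = -0.7137 + 0.0024i, |z|^2 = 0.5093
Iter 4: z = -0.2397 + -0.0014i, |z|^2 = 0.0575
Iter 5: z = -0.6915 + 0.0027i, |z|^2 = 0.4782
Iter 6: z = -0.2708 + -0.0017i, |z|^2 = 0.0733
Iter 7: z = -0.6757 + 0.0029i, |z|^2 = 0.4566
Iter 8: z = -0.2925 + -0.0019i, |z|^2 = 0.0855
Iter 9: z = -0.6635 + 0.0031i, |z|^2 = 0.4402
Iter 10: z = -0.3088 + -0.0022i, |z|^2 = 0.0954
Did not escape in 11 iterations → in set

Answer: yes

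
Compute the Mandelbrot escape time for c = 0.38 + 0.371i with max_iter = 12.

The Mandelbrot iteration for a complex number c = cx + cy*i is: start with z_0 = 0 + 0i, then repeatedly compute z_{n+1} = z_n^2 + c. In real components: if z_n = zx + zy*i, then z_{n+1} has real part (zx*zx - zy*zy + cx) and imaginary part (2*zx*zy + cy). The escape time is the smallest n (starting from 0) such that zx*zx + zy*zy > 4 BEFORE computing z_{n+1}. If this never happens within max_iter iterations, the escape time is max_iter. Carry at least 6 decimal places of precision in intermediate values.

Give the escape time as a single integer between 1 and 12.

Answer: 12

Derivation:
z_0 = 0 + 0i, c = 0.3800 + 0.3710i
Iter 1: z = 0.3800 + 0.3710i, |z|^2 = 0.2820
Iter 2: z = 0.3868 + 0.6530i, |z|^2 = 0.5759
Iter 3: z = 0.1032 + 0.8761i, |z|^2 = 0.7782
Iter 4: z = -0.3769 + 0.5519i, |z|^2 = 0.4466
Iter 5: z = 0.2175 + -0.0449i, |z|^2 = 0.0493
Iter 6: z = 0.4253 + 0.3515i, |z|^2 = 0.3044
Iter 7: z = 0.4373 + 0.6699i, |z|^2 = 0.6401
Iter 8: z = 0.1225 + 0.9570i, |z|^2 = 0.9308
Iter 9: z = -0.5208 + 0.6054i, |z|^2 = 0.6377
Iter 10: z = 0.2847 + -0.2595i, |z|^2 = 0.1484
Iter 11: z = 0.3937 + 0.2232i, |z|^2 = 0.2048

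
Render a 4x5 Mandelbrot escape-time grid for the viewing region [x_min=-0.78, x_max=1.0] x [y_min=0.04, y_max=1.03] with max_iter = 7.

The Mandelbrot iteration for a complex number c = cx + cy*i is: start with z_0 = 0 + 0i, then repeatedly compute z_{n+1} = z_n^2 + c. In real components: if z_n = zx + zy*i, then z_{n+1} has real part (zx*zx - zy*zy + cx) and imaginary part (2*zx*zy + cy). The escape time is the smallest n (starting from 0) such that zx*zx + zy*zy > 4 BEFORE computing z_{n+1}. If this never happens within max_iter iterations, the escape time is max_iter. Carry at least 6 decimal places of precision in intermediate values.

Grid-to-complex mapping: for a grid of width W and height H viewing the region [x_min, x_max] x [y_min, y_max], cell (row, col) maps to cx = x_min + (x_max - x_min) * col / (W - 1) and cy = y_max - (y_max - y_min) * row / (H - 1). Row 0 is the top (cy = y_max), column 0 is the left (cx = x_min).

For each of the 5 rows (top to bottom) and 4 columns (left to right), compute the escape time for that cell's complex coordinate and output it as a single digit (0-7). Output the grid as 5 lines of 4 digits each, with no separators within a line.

Answer: 3732
4742
6772
7772
7772

Derivation:
(row=0, col=0): c = -0.7800 + 1.0300i → escape time 3
(row=0, col=1): c = -0.1867 + 1.0300i → escape time 7
(row=0, col=2): c = 0.4067 + 1.0300i → escape time 3
(row=0, col=3): c = 1.0000 + 1.0300i → escape time 2
(row=1, col=0): c = -0.7800 + 0.7825i → escape time 4
(row=1, col=1): c = -0.1867 + 0.7825i → escape time 7
(row=1, col=2): c = 0.4067 + 0.7825i → escape time 4
(row=1, col=3): c = 1.0000 + 0.7825i → escape time 2
(row=2, col=0): c = -0.7800 + 0.5350i → escape time 6
(row=2, col=1): c = -0.1867 + 0.5350i → escape time 7
(row=2, col=2): c = 0.4067 + 0.5350i → escape time 7
(row=2, col=3): c = 1.0000 + 0.5350i → escape time 2
(row=3, col=0): c = -0.7800 + 0.2875i → escape time 7
(row=3, col=1): c = -0.1867 + 0.2875i → escape time 7
(row=3, col=2): c = 0.4067 + 0.2875i → escape time 7
(row=3, col=3): c = 1.0000 + 0.2875i → escape time 2
(row=4, col=0): c = -0.7800 + 0.0400i → escape time 7
(row=4, col=1): c = -0.1867 + 0.0400i → escape time 7
(row=4, col=2): c = 0.4067 + 0.0400i → escape time 7
(row=4, col=3): c = 1.0000 + 0.0400i → escape time 2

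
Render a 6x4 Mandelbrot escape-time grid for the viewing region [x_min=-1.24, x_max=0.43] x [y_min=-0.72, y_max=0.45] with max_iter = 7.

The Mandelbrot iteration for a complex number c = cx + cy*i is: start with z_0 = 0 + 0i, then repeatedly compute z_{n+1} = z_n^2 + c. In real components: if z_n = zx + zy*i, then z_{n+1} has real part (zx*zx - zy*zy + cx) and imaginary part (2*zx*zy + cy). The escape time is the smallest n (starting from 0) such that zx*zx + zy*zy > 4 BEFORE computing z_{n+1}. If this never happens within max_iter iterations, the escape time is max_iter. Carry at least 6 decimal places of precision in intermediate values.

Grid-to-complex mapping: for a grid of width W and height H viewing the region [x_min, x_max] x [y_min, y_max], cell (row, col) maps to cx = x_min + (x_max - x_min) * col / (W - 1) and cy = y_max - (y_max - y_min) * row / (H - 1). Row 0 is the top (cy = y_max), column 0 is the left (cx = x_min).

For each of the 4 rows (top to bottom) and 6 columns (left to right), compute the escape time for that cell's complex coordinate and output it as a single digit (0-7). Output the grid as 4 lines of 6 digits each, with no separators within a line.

Answer: 667777
777776
777777
347774

Derivation:
(row=0, col=0): c = -1.2400 + 0.4500i → escape time 6
(row=0, col=1): c = -0.9060 + 0.4500i → escape time 6
(row=0, col=2): c = -0.5720 + 0.4500i → escape time 7
(row=0, col=3): c = -0.2380 + 0.4500i → escape time 7
(row=0, col=4): c = 0.0960 + 0.4500i → escape time 7
(row=0, col=5): c = 0.4300 + 0.4500i → escape time 7
(row=1, col=0): c = -1.2400 + 0.0600i → escape time 7
(row=1, col=1): c = -0.9060 + 0.0600i → escape time 7
(row=1, col=2): c = -0.5720 + 0.0600i → escape time 7
(row=1, col=3): c = -0.2380 + 0.0600i → escape time 7
(row=1, col=4): c = 0.0960 + 0.0600i → escape time 7
(row=1, col=5): c = 0.4300 + 0.0600i → escape time 6
(row=2, col=0): c = -1.2400 + -0.3300i → escape time 7
(row=2, col=1): c = -0.9060 + -0.3300i → escape time 7
(row=2, col=2): c = -0.5720 + -0.3300i → escape time 7
(row=2, col=3): c = -0.2380 + -0.3300i → escape time 7
(row=2, col=4): c = 0.0960 + -0.3300i → escape time 7
(row=2, col=5): c = 0.4300 + -0.3300i → escape time 7
(row=3, col=0): c = -1.2400 + -0.7200i → escape time 3
(row=3, col=1): c = -0.9060 + -0.7200i → escape time 4
(row=3, col=2): c = -0.5720 + -0.7200i → escape time 7
(row=3, col=3): c = -0.2380 + -0.7200i → escape time 7
(row=3, col=4): c = 0.0960 + -0.7200i → escape time 7
(row=3, col=5): c = 0.4300 + -0.7200i → escape time 4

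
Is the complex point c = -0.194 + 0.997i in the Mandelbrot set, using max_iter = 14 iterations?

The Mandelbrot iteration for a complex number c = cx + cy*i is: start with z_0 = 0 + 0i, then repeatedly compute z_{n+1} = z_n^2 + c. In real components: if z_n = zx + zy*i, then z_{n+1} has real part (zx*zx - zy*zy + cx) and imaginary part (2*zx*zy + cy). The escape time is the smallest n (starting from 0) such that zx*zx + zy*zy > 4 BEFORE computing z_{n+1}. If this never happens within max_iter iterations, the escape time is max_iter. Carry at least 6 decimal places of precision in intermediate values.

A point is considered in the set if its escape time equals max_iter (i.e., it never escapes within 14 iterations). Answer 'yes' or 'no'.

Answer: no

Derivation:
z_0 = 0 + 0i, c = -0.1940 + 0.9970i
Iter 1: z = -0.1940 + 0.9970i, |z|^2 = 1.0316
Iter 2: z = -1.1504 + 0.6102i, |z|^2 = 1.6957
Iter 3: z = 0.7571 + -0.4068i, |z|^2 = 0.7386
Iter 4: z = 0.2136 + 0.3810i, |z|^2 = 0.1908
Iter 5: z = -0.2935 + 1.1598i, |z|^2 = 1.4313
Iter 6: z = -1.4529 + 0.3161i, |z|^2 = 2.2110
Iter 7: z = 1.8171 + 0.0784i, |z|^2 = 3.3080
Iter 8: z = 3.1017 + 1.2818i, |z|^2 = 11.2635
Escaped at iteration 8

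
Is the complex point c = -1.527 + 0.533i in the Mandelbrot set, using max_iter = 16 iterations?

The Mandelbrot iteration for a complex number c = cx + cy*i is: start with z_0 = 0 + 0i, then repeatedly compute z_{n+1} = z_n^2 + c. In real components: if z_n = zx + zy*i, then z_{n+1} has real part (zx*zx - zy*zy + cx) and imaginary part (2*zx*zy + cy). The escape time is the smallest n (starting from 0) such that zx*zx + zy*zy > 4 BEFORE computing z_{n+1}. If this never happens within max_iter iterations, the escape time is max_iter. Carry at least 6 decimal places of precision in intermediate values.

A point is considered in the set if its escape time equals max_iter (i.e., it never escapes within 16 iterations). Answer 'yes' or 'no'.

Answer: no

Derivation:
z_0 = 0 + 0i, c = -1.5270 + 0.5330i
Iter 1: z = -1.5270 + 0.5330i, |z|^2 = 2.6158
Iter 2: z = 0.5206 + -1.0948i, |z|^2 = 1.4696
Iter 3: z = -2.4545 + -0.6070i, |z|^2 = 6.3929
Escaped at iteration 3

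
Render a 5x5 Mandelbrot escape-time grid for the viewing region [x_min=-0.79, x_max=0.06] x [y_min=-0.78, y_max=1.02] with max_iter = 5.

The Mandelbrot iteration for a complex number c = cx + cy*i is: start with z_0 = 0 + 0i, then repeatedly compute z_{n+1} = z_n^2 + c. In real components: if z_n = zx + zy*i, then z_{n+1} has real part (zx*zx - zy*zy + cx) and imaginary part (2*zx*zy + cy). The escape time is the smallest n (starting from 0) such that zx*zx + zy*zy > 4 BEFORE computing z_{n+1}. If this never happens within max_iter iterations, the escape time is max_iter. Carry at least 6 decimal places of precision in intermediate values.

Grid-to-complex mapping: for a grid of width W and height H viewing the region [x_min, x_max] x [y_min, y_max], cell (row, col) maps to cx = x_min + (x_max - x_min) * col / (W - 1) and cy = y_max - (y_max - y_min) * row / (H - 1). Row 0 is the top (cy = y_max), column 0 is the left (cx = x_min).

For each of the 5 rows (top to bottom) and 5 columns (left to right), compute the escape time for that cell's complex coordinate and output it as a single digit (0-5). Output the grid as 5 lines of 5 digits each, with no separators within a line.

(row=0, col=0): c = -0.7900 + 1.0200i → escape time 3
(row=0, col=1): c = -0.5775 + 1.0200i → escape time 4
(row=0, col=2): c = -0.3650 + 1.0200i → escape time 5
(row=0, col=3): c = -0.1525 + 1.0200i → escape time 5
(row=0, col=4): c = 0.0600 + 1.0200i → escape time 4
(row=1, col=0): c = -0.7900 + 0.5700i → escape time 5
(row=1, col=1): c = -0.5775 + 0.5700i → escape time 5
(row=1, col=2): c = -0.3650 + 0.5700i → escape time 5
(row=1, col=3): c = -0.1525 + 0.5700i → escape time 5
(row=1, col=4): c = 0.0600 + 0.5700i → escape time 5
(row=2, col=0): c = -0.7900 + 0.1200i → escape time 5
(row=2, col=1): c = -0.5775 + 0.1200i → escape time 5
(row=2, col=2): c = -0.3650 + 0.1200i → escape time 5
(row=2, col=3): c = -0.1525 + 0.1200i → escape time 5
(row=2, col=4): c = 0.0600 + 0.1200i → escape time 5
(row=3, col=0): c = -0.7900 + -0.3300i → escape time 5
(row=3, col=1): c = -0.5775 + -0.3300i → escape time 5
(row=3, col=2): c = -0.3650 + -0.3300i → escape time 5
(row=3, col=3): c = -0.1525 + -0.3300i → escape time 5
(row=3, col=4): c = 0.0600 + -0.3300i → escape time 5
(row=4, col=0): c = -0.7900 + -0.7800i → escape time 4
(row=4, col=1): c = -0.5775 + -0.7800i → escape time 5
(row=4, col=2): c = -0.3650 + -0.7800i → escape time 5
(row=4, col=3): c = -0.1525 + -0.7800i → escape time 5
(row=4, col=4): c = 0.0600 + -0.7800i → escape time 5

Answer: 34554
55555
55555
55555
45555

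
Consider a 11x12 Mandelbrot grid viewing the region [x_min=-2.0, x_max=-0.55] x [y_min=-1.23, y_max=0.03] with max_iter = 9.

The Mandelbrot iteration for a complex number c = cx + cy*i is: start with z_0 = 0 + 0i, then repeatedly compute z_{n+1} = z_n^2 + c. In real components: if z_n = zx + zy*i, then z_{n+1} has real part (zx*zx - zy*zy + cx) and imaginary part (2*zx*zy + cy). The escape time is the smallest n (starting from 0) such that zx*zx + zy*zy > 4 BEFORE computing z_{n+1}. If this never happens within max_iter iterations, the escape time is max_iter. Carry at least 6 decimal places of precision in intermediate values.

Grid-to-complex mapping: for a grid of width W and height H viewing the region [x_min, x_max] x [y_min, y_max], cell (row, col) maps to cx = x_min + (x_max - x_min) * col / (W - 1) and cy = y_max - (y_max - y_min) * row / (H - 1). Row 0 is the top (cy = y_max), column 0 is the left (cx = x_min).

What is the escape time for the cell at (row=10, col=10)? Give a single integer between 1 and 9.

z_0 = 0 + 0i, c = -0.5500 + -1.1155i
Iter 1: z = -0.5500 + -1.1155i, |z|^2 = 1.5467
Iter 2: z = -1.4917 + 0.1115i, |z|^2 = 2.2377
Iter 3: z = 1.6628 + -1.4482i, |z|^2 = 4.8625
Escaped at iteration 3

Answer: 3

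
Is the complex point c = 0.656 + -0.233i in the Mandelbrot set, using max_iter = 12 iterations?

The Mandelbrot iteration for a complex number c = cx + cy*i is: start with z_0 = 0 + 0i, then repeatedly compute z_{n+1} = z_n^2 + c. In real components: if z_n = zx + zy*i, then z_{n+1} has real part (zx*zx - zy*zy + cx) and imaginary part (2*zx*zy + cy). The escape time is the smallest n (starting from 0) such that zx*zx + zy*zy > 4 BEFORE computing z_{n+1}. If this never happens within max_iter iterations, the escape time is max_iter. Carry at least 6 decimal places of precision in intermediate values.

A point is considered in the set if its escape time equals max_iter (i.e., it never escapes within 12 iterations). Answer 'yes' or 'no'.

z_0 = 0 + 0i, c = 0.6560 + -0.2330i
Iter 1: z = 0.6560 + -0.2330i, |z|^2 = 0.4846
Iter 2: z = 1.0320 + -0.5387i, |z|^2 = 1.3553
Iter 3: z = 1.4309 + -1.3449i, |z|^2 = 3.8564
Iter 4: z = 0.8947 + -4.0820i, |z|^2 = 17.4630
Escaped at iteration 4

Answer: no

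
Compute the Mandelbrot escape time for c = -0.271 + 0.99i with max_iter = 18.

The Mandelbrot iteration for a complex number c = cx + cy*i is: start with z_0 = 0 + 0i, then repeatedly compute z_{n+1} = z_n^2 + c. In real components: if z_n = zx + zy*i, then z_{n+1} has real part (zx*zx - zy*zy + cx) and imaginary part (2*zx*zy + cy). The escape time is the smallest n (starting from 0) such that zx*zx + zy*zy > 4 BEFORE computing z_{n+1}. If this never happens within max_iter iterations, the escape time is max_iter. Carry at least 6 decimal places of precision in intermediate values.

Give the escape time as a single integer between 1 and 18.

Answer: 5

Derivation:
z_0 = 0 + 0i, c = -0.2710 + 0.9900i
Iter 1: z = -0.2710 + 0.9900i, |z|^2 = 1.0535
Iter 2: z = -1.1777 + 0.4534i, |z|^2 = 1.5925
Iter 3: z = 0.9103 + -0.0779i, |z|^2 = 0.8347
Iter 4: z = 0.5516 + 0.8481i, |z|^2 = 1.0235
Iter 5: z = -0.6860 + 1.9255i, |z|^2 = 4.1783
Escaped at iteration 5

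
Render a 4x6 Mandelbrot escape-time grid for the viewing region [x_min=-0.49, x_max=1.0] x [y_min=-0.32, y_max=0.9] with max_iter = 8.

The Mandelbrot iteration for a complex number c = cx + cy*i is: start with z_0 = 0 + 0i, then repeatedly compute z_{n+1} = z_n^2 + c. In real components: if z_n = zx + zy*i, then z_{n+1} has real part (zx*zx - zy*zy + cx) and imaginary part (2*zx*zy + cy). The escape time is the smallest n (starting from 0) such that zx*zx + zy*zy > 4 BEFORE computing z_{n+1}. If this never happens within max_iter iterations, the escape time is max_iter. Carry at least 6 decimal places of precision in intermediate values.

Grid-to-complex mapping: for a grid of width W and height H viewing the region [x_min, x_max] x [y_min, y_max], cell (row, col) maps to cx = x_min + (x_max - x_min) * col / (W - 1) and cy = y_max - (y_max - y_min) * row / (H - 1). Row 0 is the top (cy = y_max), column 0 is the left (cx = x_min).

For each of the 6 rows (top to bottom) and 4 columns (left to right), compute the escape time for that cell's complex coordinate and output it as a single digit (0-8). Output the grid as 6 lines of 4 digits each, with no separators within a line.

(row=0, col=0): c = -0.4900 + 0.9000i → escape time 4
(row=0, col=1): c = 0.0067 + 0.9000i → escape time 7
(row=0, col=2): c = 0.5033 + 0.9000i → escape time 3
(row=0, col=3): c = 1.0000 + 0.9000i → escape time 2
(row=1, col=0): c = -0.4900 + 0.6560i → escape time 8
(row=1, col=1): c = 0.0067 + 0.6560i → escape time 8
(row=1, col=2): c = 0.5033 + 0.6560i → escape time 4
(row=1, col=3): c = 1.0000 + 0.6560i → escape time 2
(row=2, col=0): c = -0.4900 + 0.4120i → escape time 8
(row=2, col=1): c = 0.0067 + 0.4120i → escape time 8
(row=2, col=2): c = 0.5033 + 0.4120i → escape time 5
(row=2, col=3): c = 1.0000 + 0.4120i → escape time 2
(row=3, col=0): c = -0.4900 + 0.1680i → escape time 8
(row=3, col=1): c = 0.0067 + 0.1680i → escape time 8
(row=3, col=2): c = 0.5033 + 0.1680i → escape time 5
(row=3, col=3): c = 1.0000 + 0.1680i → escape time 2
(row=4, col=0): c = -0.4900 + -0.0760i → escape time 8
(row=4, col=1): c = 0.0067 + -0.0760i → escape time 8
(row=4, col=2): c = 0.5033 + -0.0760i → escape time 5
(row=4, col=3): c = 1.0000 + -0.0760i → escape time 2
(row=5, col=0): c = -0.4900 + -0.3200i → escape time 8
(row=5, col=1): c = 0.0067 + -0.3200i → escape time 8
(row=5, col=2): c = 0.5033 + -0.3200i → escape time 5
(row=5, col=3): c = 1.0000 + -0.3200i → escape time 2

Answer: 4732
8842
8852
8852
8852
8852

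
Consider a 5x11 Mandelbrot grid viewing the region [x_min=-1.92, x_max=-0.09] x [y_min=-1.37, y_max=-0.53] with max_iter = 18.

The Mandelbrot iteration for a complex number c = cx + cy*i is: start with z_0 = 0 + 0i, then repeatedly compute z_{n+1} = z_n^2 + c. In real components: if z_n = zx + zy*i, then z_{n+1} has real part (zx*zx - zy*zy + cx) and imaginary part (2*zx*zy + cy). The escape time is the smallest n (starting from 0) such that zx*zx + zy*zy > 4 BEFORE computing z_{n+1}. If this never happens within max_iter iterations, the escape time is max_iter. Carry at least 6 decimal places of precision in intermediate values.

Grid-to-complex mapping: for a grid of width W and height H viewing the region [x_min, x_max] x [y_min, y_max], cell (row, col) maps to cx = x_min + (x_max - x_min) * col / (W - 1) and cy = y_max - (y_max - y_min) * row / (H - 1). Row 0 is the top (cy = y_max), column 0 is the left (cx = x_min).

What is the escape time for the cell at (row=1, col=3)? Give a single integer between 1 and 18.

z_0 = 0 + 0i, c = -0.5475 + -0.6140i
Iter 1: z = -0.5475 + -0.6140i, |z|^2 = 0.6768
Iter 2: z = -0.6247 + 0.0583i, |z|^2 = 0.3937
Iter 3: z = -0.1606 + -0.6869i, |z|^2 = 0.4976
Iter 4: z = -0.9935 + -0.3934i, |z|^2 = 1.1418
Iter 5: z = 0.2848 + 0.1676i, |z|^2 = 0.1092
Iter 6: z = -0.4945 + -0.5185i, |z|^2 = 0.5134
Iter 7: z = -0.5718 + -0.1012i, |z|^2 = 0.3372
Iter 8: z = -0.2307 + -0.4982i, |z|^2 = 0.3015
Iter 9: z = -0.7425 + -0.3841i, |z|^2 = 0.6988
Iter 10: z = -0.1437 + -0.0437i, |z|^2 = 0.0226
Iter 11: z = -0.5288 + -0.6015i, |z|^2 = 0.6413
Iter 12: z = -0.6297 + 0.0220i, |z|^2 = 0.3970
Iter 13: z = -0.1515 + -0.6417i, |z|^2 = 0.4348
Iter 14: z = -0.9364 + -0.4195i, |z|^2 = 1.0528
Iter 15: z = 0.1533 + 0.1717i, |z|^2 = 0.0530
Iter 16: z = -0.5535 + -0.5614i, |z|^2 = 0.6215
Iter 17: z = -0.5563 + 0.0074i, |z|^2 = 0.3095

Answer: 18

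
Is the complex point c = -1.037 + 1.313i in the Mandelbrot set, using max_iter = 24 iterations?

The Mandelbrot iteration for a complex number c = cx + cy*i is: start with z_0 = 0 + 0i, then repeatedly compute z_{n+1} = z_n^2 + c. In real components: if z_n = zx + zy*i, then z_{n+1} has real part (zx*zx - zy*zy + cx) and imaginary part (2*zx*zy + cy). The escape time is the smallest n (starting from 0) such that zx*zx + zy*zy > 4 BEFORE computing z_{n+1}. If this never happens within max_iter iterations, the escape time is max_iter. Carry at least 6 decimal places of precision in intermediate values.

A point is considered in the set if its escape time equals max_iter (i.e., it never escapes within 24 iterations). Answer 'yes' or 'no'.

z_0 = 0 + 0i, c = -1.0370 + 1.3130i
Iter 1: z = -1.0370 + 1.3130i, |z|^2 = 2.7993
Iter 2: z = -1.6856 + -1.4102i, |z|^2 = 4.8298
Escaped at iteration 2

Answer: no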